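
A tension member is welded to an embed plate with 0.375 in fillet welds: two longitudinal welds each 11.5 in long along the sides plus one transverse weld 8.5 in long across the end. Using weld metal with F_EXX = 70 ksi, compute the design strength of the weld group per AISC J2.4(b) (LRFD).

t_e = 0.707 × 0.375 = 0.2651 in.
R_nwl = 0.6 × 70 × 0.2651 × 23 = 256.1 kip (longitudinal, 2 welds).
R_nwt = 0.6 × 70 × 0.2651 × 8.5 = 94.65 kip (transverse, base value).
(i) R_nwl + R_nwt = 350.8 kip; (ii) 0.85 R_nwl + 1.5 R_nwt = 359.7 kip.
R_n = max = 359.7 kip [governs: (ii)]; φR_n = 269.8 kip.

φR_n ≈ 270 kip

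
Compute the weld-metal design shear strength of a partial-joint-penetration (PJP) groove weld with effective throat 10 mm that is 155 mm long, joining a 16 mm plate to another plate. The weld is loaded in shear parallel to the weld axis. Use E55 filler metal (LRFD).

E55XX → F_EXX = 550 MPa.
Effective throat (given) t_e = 10 mm.
A_we = 10 × 155 = 1550 mm².
F_nw = 0.6 F_EXX = 330 MPa.
φR_n = 0.75 × 330 × 1550 × 10⁻³ = 383.6 kN.

φR_n ≈ 384 kN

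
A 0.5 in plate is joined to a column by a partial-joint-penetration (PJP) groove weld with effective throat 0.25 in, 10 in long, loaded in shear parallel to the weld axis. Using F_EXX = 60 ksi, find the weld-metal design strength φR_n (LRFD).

φR_n ≈ 67.5 kips

Effective throat (given) t_e = 0.25 in.
A_we = 0.25 × 10 = 2.5 in².
F_nw = 0.6 F_EXX = 36 ksi.
φR_n = 0.75 × 36 × 2.5 = 67.5 kips.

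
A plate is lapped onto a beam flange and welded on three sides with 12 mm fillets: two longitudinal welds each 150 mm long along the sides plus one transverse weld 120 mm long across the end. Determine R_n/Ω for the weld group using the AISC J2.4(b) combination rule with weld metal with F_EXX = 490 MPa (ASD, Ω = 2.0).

R_n/Ω ≈ 543 kN

t_e = 0.707 × 12 = 8.484 mm.
R_nwl = 0.6 × 490 × 8.484 × 300 × 10⁻³ = 748.3 kN (longitudinal, 2 welds).
R_nwt = 0.6 × 490 × 8.484 × 120 × 10⁻³ = 299.3 kN (transverse, base value).
(i) R_nwl + R_nwt = 1048 kN; (ii) 0.85 R_nwl + 1.5 R_nwt = 1085 kN.
R_n = max = 1085 kN [governs: (ii)]; R_n/Ω = 542.5 kN.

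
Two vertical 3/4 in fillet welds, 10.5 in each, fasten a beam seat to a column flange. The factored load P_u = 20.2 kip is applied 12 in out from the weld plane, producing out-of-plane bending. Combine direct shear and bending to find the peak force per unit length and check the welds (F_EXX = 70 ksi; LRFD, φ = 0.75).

L_w = 2 × 10.5 = 21 in; section modulus (unit throat) S = 2 × L²/6 = 36.75 in².
Direct shear f_v = P/L_w = 20.2/21 = 0.9619 kip/in.
Moment M = P × e = 20.2 × 12 = 242.4 kip·in; bending f_b = M/S = 6.596 kip/in.
f_max = √(f_v² + f_b²) = √(0.9619² + 6.596²) = 6.666 kip/in.
φr_n = 0.75 × 0.6 × 70 × (0.707 × 0.75) = 16.7 kip/in → adequate.

f_max ≈ 6.67 kip/in; adequate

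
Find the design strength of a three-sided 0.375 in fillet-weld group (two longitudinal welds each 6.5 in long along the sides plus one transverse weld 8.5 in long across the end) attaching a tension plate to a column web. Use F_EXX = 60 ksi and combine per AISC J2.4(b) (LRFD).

t_e = 0.707 × 0.375 = 0.2651 in.
R_nwl = 0.6 × 60 × 0.2651 × 13 = 124.1 kip (longitudinal, 2 welds).
R_nwt = 0.6 × 60 × 0.2651 × 8.5 = 81.13 kip (transverse, base value).
(i) R_nwl + R_nwt = 205.2 kip; (ii) 0.85 R_nwl + 1.5 R_nwt = 227.2 kip.
R_n = max = 227.2 kip [governs: (ii)]; φR_n = 170.4 kip.

φR_n ≈ 170 kip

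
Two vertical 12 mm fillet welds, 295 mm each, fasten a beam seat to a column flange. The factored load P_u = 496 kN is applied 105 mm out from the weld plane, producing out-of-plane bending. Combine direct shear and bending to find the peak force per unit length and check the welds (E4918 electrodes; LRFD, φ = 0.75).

E49XX → F_EXX = 490 MPa.
L_w = 2 × 295 = 590 mm; section modulus (unit throat) S = 2 × L²/6 = 29010 mm².
Direct shear f_v = P/L_w = 496×10³/590 = 840.7 N/mm.
Moment M = P × e = 496×10³ × 105 = 52080000 N·mm; bending f_b = M/S = 1795 N/mm.
f_max = √(f_v² + f_b²) = √(840.7² + 1795²) = 1982 N/mm.
φr_n = 0.75 × 0.6 × 490 × (0.707 × 12) = 1871 N/mm → NOT adequate.

f_max ≈ 1980 N/mm; NOT adequate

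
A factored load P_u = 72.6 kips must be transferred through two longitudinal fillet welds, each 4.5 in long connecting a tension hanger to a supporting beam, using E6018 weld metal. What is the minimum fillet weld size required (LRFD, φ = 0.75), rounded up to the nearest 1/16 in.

w = 7/16 in

E60XX → F_EXX = 60 ksi.
Total weld length L = 9 in.
Required throat t_e = P_u / (φ × 0.6 F_EXX × L) = 72.6 / (0.75 × 0.6 × 60 × 9) = 0.2988 in.
Required leg w = t_e / 0.707 = 0.4226 in → use 7/16 in.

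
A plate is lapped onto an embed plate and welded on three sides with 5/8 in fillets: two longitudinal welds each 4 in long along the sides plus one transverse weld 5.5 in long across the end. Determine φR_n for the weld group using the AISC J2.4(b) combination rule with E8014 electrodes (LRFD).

φR_n ≈ 239 kip

E80XX → F_EXX = 80 ksi.
t_e = 0.707 × 0.625 = 0.4419 in.
R_nwl = 0.6 × 80 × 0.4419 × 8 = 169.7 kip (longitudinal, 2 welds).
R_nwt = 0.6 × 80 × 0.4419 × 5.5 = 116.7 kip (transverse, base value).
(i) R_nwl + R_nwt = 286.3 kip; (ii) 0.85 R_nwl + 1.5 R_nwt = 319.2 kip.
R_n = max = 319.2 kip [governs: (ii)]; φR_n = 239.4 kip.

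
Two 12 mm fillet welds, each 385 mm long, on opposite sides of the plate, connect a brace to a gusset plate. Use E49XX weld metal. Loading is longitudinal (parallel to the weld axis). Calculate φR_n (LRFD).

φR_n ≈ 1440 kN

E49XX → F_EXX = 490 MPa.
Effective throat t_e = 0.707 × 12 = 8.484 mm.
Total length L = 770 mm; A_we = 8.484 × 770 = 6533 mm².
F_nw = 0.6 F_EXX = 0.6 × 490 = 294 MPa.
φR_n = 0.75 × 294 × 6533 × 10⁻³ = 1440 kN.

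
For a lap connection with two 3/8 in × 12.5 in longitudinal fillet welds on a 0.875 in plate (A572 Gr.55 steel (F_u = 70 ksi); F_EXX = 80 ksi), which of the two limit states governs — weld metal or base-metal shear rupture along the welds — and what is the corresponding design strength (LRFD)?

t_e = 0.707 × 0.375 = 0.2651 in; L = 25 in.
Weld metal: φR_n = 0.75 × 0.6 × 80 × 0.2651 × 25 = 238.6 kip.
Base metal (shear rupture): φR_n = 0.75 × 0.6 × 70 × 0.875 × 25 = 689.1 kip.
Governing: weld metal.

φR_n ≈ 239 kip (weld metal governs)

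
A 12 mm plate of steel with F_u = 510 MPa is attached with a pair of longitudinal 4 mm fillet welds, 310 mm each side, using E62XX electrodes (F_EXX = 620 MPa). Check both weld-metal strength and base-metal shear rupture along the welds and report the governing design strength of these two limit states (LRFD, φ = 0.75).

t_e = 0.707 × 4 = 2.828 mm; L = 620 mm.
Weld metal: φR_n = 0.75 × 0.6 × 620 × 2.828 × 620 × 10⁻³ = 489.2 kN.
Base metal (shear rupture): φR_n = 0.75 × 0.6 × 510 × 12 × 620 × 10⁻³ = 1707 kN.
Governing: weld metal.

φR_n ≈ 489 kN (weld metal governs)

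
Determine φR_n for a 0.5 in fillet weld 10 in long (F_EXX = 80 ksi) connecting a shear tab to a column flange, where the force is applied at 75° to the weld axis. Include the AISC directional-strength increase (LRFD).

φR_n ≈ 188 kips

t_e = 0.707 × 0.5 = 0.3535 in; A_we = 0.3535 × 10 = 3.535 in².
Directional factor: 1.0 + 0.5 sin^1.5(75°) = 1.475.
F_nw = 0.6 × 80 × 1.475 = 70.78 ksi.
φR_n = 0.75 × 70.78 × 3.535 = 187.7 kips.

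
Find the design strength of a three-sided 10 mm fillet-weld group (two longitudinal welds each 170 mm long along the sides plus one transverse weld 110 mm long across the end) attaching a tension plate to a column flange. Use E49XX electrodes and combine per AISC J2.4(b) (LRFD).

E49XX → F_EXX = 490 MPa.
t_e = 0.707 × 10 = 7.07 mm.
R_nwl = 0.6 × 490 × 7.07 × 340 × 10⁻³ = 706.7 kN (longitudinal, 2 welds).
R_nwt = 0.6 × 490 × 7.07 × 110 × 10⁻³ = 228.6 kN (transverse, base value).
(i) R_nwl + R_nwt = 935.4 kN; (ii) 0.85 R_nwl + 1.5 R_nwt = 943.7 kN.
R_n = max = 943.7 kN [governs: (ii)]; φR_n = 707.8 kN.

φR_n ≈ 708 kN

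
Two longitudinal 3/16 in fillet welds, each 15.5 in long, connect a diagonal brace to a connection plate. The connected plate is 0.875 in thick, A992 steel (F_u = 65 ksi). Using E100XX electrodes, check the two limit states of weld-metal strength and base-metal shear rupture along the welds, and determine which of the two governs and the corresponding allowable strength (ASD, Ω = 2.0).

E100XX → F_EXX = 100 ksi.
t_e = 0.707 × 0.1875 = 0.1326 in; L = 31 in.
Weld metal: R_n/Ω = (1/2.0) × 0.6 × 100 × 0.1326 × 31 = 123.3 kip.
Base metal (shear rupture): R_n/Ω = (1/2.0) × 0.6 × 65 × 0.875 × 31 = 528.9 kip.
Governing: weld metal.

R_n/Ω ≈ 123 kip (weld metal governs)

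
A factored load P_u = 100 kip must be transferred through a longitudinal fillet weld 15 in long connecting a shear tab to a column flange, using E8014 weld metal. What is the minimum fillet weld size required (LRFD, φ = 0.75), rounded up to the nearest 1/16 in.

E80XX → F_EXX = 80 ksi.
Total weld length L = 15 in.
Required throat t_e = P_u / (φ × 0.6 F_EXX × L) = 100 / (0.75 × 0.6 × 80 × 15) = 0.1852 in.
Required leg w = t_e / 0.707 = 0.2619 in → use 5/16 in.

w = 5/16 in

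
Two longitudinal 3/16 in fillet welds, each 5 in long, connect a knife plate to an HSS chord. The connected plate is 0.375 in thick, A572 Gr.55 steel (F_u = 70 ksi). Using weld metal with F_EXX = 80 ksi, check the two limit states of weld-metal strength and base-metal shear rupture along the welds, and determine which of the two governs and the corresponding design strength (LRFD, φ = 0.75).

φR_n ≈ 47.7 kips (weld metal governs)

t_e = 0.707 × 0.1875 = 0.1326 in; L = 10 in.
Weld metal: φR_n = 0.75 × 0.6 × 80 × 0.1326 × 10 = 47.72 kips.
Base metal (shear rupture): φR_n = 0.75 × 0.6 × 70 × 0.375 × 10 = 118.1 kips.
Governing: weld metal.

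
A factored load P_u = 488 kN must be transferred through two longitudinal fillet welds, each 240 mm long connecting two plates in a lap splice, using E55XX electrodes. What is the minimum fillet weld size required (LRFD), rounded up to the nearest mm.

E55XX → F_EXX = 550 MPa.
Total weld length L = 480 mm.
Required throat t_e = P_u / (φ × 0.6 F_EXX × L) = 488 / (0.75 × 0.6 × 550 × 480 × 10⁻³) = 4.108 mm.
Required leg w = t_e / 0.707 = 5.81 mm → use 6 mm.

w = 6 mm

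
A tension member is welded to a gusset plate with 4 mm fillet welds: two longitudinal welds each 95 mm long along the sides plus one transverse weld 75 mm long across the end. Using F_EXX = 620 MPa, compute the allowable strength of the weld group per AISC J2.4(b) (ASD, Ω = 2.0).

R_n/Ω ≈ 144 kN

t_e = 0.707 × 4 = 2.828 mm.
R_nwl = 0.6 × 620 × 2.828 × 190 × 10⁻³ = 199.9 kN (longitudinal, 2 welds).
R_nwt = 0.6 × 620 × 2.828 × 75 × 10⁻³ = 78.9 kN (transverse, base value).
(i) R_nwl + R_nwt = 278.8 kN; (ii) 0.85 R_nwl + 1.5 R_nwt = 288.3 kN.
R_n = max = 288.3 kN [governs: (ii)]; R_n/Ω = 144.1 kN.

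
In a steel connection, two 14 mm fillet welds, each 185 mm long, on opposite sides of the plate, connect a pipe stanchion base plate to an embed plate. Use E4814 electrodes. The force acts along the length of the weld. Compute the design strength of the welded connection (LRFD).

E48XX → F_EXX = 480 MPa.
Effective throat t_e = 0.707 × 14 = 9.898 mm.
Total length L = 370 mm; A_we = 9.898 × 370 = 3662 mm².
F_nw = 0.6 F_EXX = 0.6 × 480 = 288 MPa.
φR_n = 0.75 × 288 × 3662 × 10⁻³ = 791 kN.

φR_n ≈ 791 kN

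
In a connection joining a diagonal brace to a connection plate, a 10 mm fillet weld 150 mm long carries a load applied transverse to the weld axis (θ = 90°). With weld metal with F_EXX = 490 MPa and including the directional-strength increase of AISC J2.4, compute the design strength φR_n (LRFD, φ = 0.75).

t_e = 0.707 × 10 = 7.07 mm; A_we = 7.07 × 150 = 1060 mm².
Directional factor: 1.0 + 0.5 sin^1.5(90°) = 1.5.
F_nw = 0.6 × 490 × 1.5 = 441 MPa.
φR_n = 0.75 × 441 × 1060 × 10⁻³ = 350.8 kN.

φR_n ≈ 351 kN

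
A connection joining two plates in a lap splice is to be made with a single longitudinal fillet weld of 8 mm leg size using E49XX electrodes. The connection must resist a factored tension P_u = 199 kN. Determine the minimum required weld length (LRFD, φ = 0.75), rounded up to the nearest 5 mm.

L = 160 mm

E49XX → F_EXX = 490 MPa.
Throat t_e = 0.707 × 8 = 5.656 mm.
φr_n = 0.75 × 0.6 × 490 × 5.656 × 10⁻³ = 1.247 kN/mm.
L_req = P_u / φr_n = 199 / 1.247 = 159.6 mm total.
Round up → use L = 160 mm.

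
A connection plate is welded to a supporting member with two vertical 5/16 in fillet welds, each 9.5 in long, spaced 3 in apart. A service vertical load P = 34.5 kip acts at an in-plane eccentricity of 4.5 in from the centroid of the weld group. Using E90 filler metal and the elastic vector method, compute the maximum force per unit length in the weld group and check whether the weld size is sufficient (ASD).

E90XX → F_EXX = 90 ksi.
Total weld length L_w = 19 in. Treat welds as unit-width lines.
Polar moment about centroid: J = 2[d³/12 + d(b/2)²] = 2[9.5³/12 + 9.5×1.5²] = 185.6 in³.
Direct shear f_v = P/L_w = 34.5 / 19 = 1.816 kip/in (vertical).
Torsion M = P·e = 34.5 × 4.5 = 155.25 kip·in.
Critical point at (x, y) = (1.5, 4.75) from centroid. f_tx = M·y/J = 3.972 kip/in; f_ty = M·x/J = 1.254 kip/in.
Resultant f_max = √[f_tx² + (f_v + f_ty)²] = √[3.972² + (1.816 + 1.254)²] = 5.02 kip/in.
Capacity per unit length: r_n/Ω = (1/2.0) × 0.6 × 90 × (0.707 × 0.3125) = 5.965 kip/in.
5.02 ≤ 5.965 → adequate.

f_max ≈ 5.02 kip/in; adequate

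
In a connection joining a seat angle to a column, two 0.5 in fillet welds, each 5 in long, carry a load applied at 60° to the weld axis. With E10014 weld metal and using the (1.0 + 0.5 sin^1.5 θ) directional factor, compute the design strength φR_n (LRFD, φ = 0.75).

E100XX → F_EXX = 100 ksi.
t_e = 0.707 × 0.5 = 0.3535 in; A_we = 0.3535 × 10 = 3.535 in².
Directional factor: 1.0 + 0.5 sin^1.5(60°) = 1.403.
F_nw = 0.6 × 100 × 1.403 = 84.18 ksi.
φR_n = 0.75 × 84.18 × 3.535 = 223.2 kip.

φR_n ≈ 223 kip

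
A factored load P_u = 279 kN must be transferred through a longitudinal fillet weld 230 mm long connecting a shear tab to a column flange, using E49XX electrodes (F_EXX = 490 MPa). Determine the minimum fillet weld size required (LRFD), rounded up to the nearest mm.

Total weld length L = 230 mm.
Required throat t_e = P_u / (φ × 0.6 F_EXX × L) = 279 / (0.75 × 0.6 × 490 × 230 × 10⁻³) = 5.501 mm.
Required leg w = t_e / 0.707 = 7.781 mm → use 8 mm.

w = 8 mm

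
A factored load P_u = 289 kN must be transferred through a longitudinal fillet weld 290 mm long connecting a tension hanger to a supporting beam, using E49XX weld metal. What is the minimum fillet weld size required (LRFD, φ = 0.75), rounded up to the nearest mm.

E49XX → F_EXX = 490 MPa.
Total weld length L = 290 mm.
Required throat t_e = P_u / (φ × 0.6 F_EXX × L) = 289 / (0.75 × 0.6 × 490 × 290 × 10⁻³) = 4.52 mm.
Required leg w = t_e / 0.707 = 6.393 mm → use 7 mm.

w = 7 mm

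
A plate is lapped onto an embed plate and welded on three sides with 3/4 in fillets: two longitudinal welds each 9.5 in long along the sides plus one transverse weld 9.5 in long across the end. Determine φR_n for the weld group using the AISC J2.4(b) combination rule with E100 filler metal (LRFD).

E100XX → F_EXX = 100 ksi.
t_e = 0.707 × 0.75 = 0.5302 in.
R_nwl = 0.6 × 100 × 0.5302 × 19 = 604.5 kip (longitudinal, 2 welds).
R_nwt = 0.6 × 100 × 0.5302 × 9.5 = 302.2 kip (transverse, base value).
(i) R_nwl + R_nwt = 906.7 kip; (ii) 0.85 R_nwl + 1.5 R_nwt = 967.2 kip.
R_n = max = 967.2 kip [governs: (ii)]; φR_n = 725.4 kip.

φR_n ≈ 725 kip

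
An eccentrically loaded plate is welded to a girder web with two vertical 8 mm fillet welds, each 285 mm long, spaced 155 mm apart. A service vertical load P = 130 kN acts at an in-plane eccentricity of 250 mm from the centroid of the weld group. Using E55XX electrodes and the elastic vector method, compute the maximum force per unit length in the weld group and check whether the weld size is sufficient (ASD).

E55XX → F_EXX = 550 MPa.
Total weld length L_w = 570 mm. Treat welds as unit-width lines.
Polar moment about centroid: J = 2[d³/12 + d(b/2)²] = 2[285³/12 + 285×77.5²] = 7282000 mm³.
Direct shear f_v = P/L_w = 130×10³ / 570 = 228.1 N/mm (vertical).
Torsion M = P·e = 130×10³ × 250 = 32500000 N·mm.
Critical point at (x, y) = (77.5, 142.5) from centroid. f_tx = M·y/J = 636 N/mm; f_ty = M·x/J = 345.9 N/mm.
Resultant f_max = √[f_tx² + (f_v + f_ty)²] = √[636² + (228.1 + 345.9)²] = 856.7 N/mm.
Capacity per unit length: r_n/Ω = (1/2.0) × 0.6 × 550 × (0.707 × 8) = 933.2 N/mm.
856.7 ≤ 933.2 → adequate.

f_max ≈ 857 N/mm; adequate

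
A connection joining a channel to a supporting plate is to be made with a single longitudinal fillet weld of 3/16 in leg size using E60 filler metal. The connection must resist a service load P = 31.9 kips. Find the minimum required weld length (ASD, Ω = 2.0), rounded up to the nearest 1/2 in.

L = 13.5 in

E60XX → F_EXX = 60 ksi.
Throat t_e = 0.707 × 0.1875 = 0.1326 in.
r_n/Ω = (0.6 × 60 × 0.1326) / 2.0 = 2.386 kip/in.
L_req = P / (r_n/Ω) = 31.9 / 2.386 = 13.37 in total.
Round up → use L = 13.5 in.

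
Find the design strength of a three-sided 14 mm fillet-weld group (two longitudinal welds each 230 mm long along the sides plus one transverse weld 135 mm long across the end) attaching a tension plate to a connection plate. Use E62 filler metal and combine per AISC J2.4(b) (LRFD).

E62XX → F_EXX = 620 MPa.
t_e = 0.707 × 14 = 9.898 mm.
R_nwl = 0.6 × 620 × 9.898 × 460 × 10⁻³ = 1694 kN (longitudinal, 2 welds).
R_nwt = 0.6 × 620 × 9.898 × 135 × 10⁻³ = 497.1 kN (transverse, base value).
(i) R_nwl + R_nwt = 2191 kN; (ii) 0.85 R_nwl + 1.5 R_nwt = 2185 kN.
R_n = max = 2191 kN [governs: (i)]; φR_n = 1643 kN.

φR_n ≈ 1640 kN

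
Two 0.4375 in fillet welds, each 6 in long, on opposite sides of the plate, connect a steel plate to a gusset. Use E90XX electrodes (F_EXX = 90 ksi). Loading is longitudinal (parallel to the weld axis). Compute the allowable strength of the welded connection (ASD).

Effective throat t_e = 0.707 × 0.4375 = 0.3093 in.
Total length L = 12 in; A_we = 0.3093 × 12 = 3.712 in².
F_nw = 0.6 F_EXX = 0.6 × 90 = 54 ksi.
R_n = 54 × 3.712 = 200.4 kip; R_n/Ω = 200.4/2.0 = 100.2 kip.

R_n/Ω ≈ 100 kip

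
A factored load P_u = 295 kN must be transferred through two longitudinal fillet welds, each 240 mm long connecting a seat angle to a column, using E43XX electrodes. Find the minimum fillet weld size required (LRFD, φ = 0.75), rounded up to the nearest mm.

w = 5 mm

E43XX → F_EXX = 430 MPa.
Total weld length L = 480 mm.
Required throat t_e = P_u / (φ × 0.6 F_EXX × L) = 295 / (0.75 × 0.6 × 430 × 480 × 10⁻³) = 3.176 mm.
Required leg w = t_e / 0.707 = 4.492 mm → use 5 mm.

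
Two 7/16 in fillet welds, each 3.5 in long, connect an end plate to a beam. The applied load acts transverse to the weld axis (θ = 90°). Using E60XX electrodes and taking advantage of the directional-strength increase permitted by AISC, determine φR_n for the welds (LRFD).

φR_n ≈ 87.7 kip

E60XX → F_EXX = 60 ksi.
t_e = 0.707 × 0.4375 = 0.3093 in; A_we = 0.3093 × 7 = 2.165 in².
Directional factor: 1.0 + 0.5 sin^1.5(90°) = 1.5.
F_nw = 0.6 × 60 × 1.5 = 54 ksi.
φR_n = 0.75 × 54 × 2.165 = 87.69 kip.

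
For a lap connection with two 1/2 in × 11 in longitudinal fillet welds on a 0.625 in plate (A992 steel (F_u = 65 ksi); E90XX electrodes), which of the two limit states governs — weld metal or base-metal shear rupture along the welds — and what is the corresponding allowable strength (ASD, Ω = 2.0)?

E90XX → F_EXX = 90 ksi.
t_e = 0.707 × 0.5 = 0.3535 in; L = 22 in.
Weld metal: R_n/Ω = (1/2.0) × 0.6 × 90 × 0.3535 × 22 = 210 kip.
Base metal (shear rupture): R_n/Ω = (1/2.0) × 0.6 × 65 × 0.625 × 22 = 268.1 kip.
Governing: weld metal.

R_n/Ω ≈ 210 kip (weld metal governs)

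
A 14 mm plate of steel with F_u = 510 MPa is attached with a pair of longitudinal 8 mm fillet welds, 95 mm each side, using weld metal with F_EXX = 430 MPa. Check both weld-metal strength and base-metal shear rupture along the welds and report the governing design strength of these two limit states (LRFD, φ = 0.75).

φR_n ≈ 208 kN (weld metal governs)

t_e = 0.707 × 8 = 5.656 mm; L = 190 mm.
Weld metal: φR_n = 0.75 × 0.6 × 430 × 5.656 × 190 × 10⁻³ = 207.9 kN.
Base metal (shear rupture): φR_n = 0.75 × 0.6 × 510 × 14 × 190 × 10⁻³ = 610.5 kN.
Governing: weld metal.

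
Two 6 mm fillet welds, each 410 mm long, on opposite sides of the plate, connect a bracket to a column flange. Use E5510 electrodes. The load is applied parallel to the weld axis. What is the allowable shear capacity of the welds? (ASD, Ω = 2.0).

E55XX → F_EXX = 550 MPa.
Effective throat t_e = 0.707 × 6 = 4.242 mm.
Total length L = 820 mm; A_we = 4.242 × 820 = 3478 mm².
F_nw = 0.6 F_EXX = 0.6 × 550 = 330 MPa.
R_n = 330 × 3478 × 10⁻³ = 1148 kN; R_n/Ω = 1148/2.0 = 573.9 kN.

R_n/Ω ≈ 574 kN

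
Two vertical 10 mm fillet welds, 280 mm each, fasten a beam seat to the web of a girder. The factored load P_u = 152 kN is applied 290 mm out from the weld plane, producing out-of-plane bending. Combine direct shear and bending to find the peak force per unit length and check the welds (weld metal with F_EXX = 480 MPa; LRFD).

L_w = 2 × 280 = 560 mm; section modulus (unit throat) S = 2 × L²/6 = 26130 mm².
Direct shear f_v = P/L_w = 152×10³/560 = 271.4 N/mm.
Moment M = P × e = 152×10³ × 290 = 44080000 N·mm; bending f_b = M/S = 1687 N/mm.
f_max = √(f_v² + f_b²) = √(271.4² + 1687²) = 1708 N/mm.
φr_n = 0.75 × 0.6 × 480 × (0.707 × 10) = 1527 N/mm → NOT adequate.

f_max ≈ 1710 N/mm; NOT adequate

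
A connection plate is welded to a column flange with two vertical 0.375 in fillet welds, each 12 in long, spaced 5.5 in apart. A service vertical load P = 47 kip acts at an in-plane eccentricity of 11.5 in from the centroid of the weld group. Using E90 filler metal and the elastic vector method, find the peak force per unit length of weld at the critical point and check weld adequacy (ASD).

f_max ≈ 8.6 kip/in; NOT adequate

E90XX → F_EXX = 90 ksi.
Total weld length L_w = 24 in. Treat welds as unit-width lines.
Polar moment about centroid: J = 2[d³/12 + d(b/2)²] = 2[12³/12 + 12×2.75²] = 469.5 in³.
Direct shear f_v = P/L_w = 47 / 24 = 1.958 kip/in (vertical).
Torsion M = P·e = 47 × 11.5 = 540.5 kip·in.
Critical point at (x, y) = (2.75, 6) from centroid. f_tx = M·y/J = 6.907 kip/in; f_ty = M·x/J = 3.166 kip/in.
Resultant f_max = √[f_tx² + (f_v + f_ty)²] = √[6.907² + (1.958 + 3.166)²] = 8.601 kip/in.
Capacity per unit length: r_n/Ω = (1/2.0) × 0.6 × 90 × (0.707 × 0.375) = 7.158 kip/in.
8.601 > 7.158 → NOT adequate.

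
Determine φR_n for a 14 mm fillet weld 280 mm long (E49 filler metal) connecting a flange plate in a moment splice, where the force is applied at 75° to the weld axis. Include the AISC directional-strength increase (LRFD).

φR_n ≈ 901 kN

E49XX → F_EXX = 490 MPa.
t_e = 0.707 × 14 = 9.898 mm; A_we = 9.898 × 280 = 2771 mm².
Directional factor: 1.0 + 0.5 sin^1.5(75°) = 1.475.
F_nw = 0.6 × 490 × 1.475 = 433.6 MPa.
φR_n = 0.75 × 433.6 × 2771 × 10⁻³ = 901.2 kN.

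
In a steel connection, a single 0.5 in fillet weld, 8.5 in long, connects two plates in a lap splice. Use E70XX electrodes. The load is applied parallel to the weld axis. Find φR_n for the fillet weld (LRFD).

E70XX → F_EXX = 70 ksi.
Effective throat t_e = 0.707 × 0.5 = 0.3535 in.
Total length L = 8.5 in; A_we = 0.3535 × 8.5 = 3.005 in².
F_nw = 0.6 F_EXX = 0.6 × 70 = 42 ksi.
φR_n = 0.75 × 42 × 3.005 = 94.65 kips.

φR_n ≈ 94.6 kips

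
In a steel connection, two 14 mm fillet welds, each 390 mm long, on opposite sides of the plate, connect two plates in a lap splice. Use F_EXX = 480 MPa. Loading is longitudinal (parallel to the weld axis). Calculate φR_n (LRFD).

Effective throat t_e = 0.707 × 14 = 9.898 mm.
Total length L = 780 mm; A_we = 9.898 × 780 = 7720 mm².
F_nw = 0.6 F_EXX = 0.6 × 480 = 288 MPa.
φR_n = 0.75 × 288 × 7720 × 10⁻³ = 1668 kN.

φR_n ≈ 1670 kN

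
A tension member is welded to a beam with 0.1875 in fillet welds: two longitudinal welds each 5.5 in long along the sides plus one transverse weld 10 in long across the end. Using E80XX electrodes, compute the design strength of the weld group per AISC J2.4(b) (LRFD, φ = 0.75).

φR_n ≈ 116 kip

E80XX → F_EXX = 80 ksi.
t_e = 0.707 × 0.1875 = 0.1326 in.
R_nwl = 0.6 × 80 × 0.1326 × 11 = 69.99 kip (longitudinal, 2 welds).
R_nwt = 0.6 × 80 × 0.1326 × 10 = 63.63 kip (transverse, base value).
(i) R_nwl + R_nwt = 133.6 kip; (ii) 0.85 R_nwl + 1.5 R_nwt = 154.9 kip.
R_n = max = 154.9 kip [governs: (ii)]; φR_n = 116.2 kip.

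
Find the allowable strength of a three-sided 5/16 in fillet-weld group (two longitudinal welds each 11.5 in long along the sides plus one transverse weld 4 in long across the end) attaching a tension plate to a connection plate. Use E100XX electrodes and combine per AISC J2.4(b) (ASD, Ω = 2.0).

R_n/Ω ≈ 179 kip

E100XX → F_EXX = 100 ksi.
t_e = 0.707 × 0.3125 = 0.2209 in.
R_nwl = 0.6 × 100 × 0.2209 × 23 = 304.9 kip (longitudinal, 2 welds).
R_nwt = 0.6 × 100 × 0.2209 × 4 = 53.02 kip (transverse, base value).
(i) R_nwl + R_nwt = 357.9 kip; (ii) 0.85 R_nwl + 1.5 R_nwt = 338.7 kip.
R_n = max = 357.9 kip [governs: (i)]; R_n/Ω = 179 kip.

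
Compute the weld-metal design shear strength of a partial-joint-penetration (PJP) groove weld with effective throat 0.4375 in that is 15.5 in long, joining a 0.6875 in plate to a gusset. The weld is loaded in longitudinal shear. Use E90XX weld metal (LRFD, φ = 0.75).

φR_n ≈ 275 kip

E90XX → F_EXX = 90 ksi.
Effective throat (given) t_e = 0.4375 in.
A_we = 0.4375 × 15.5 = 6.781 in².
F_nw = 0.6 F_EXX = 54 ksi.
φR_n = 0.75 × 54 × 6.781 = 274.6 kip.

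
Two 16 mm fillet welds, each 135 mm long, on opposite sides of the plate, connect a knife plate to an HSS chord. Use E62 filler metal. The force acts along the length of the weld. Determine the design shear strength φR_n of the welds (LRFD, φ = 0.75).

φR_n ≈ 852 kN

E62XX → F_EXX = 620 MPa.
Effective throat t_e = 0.707 × 16 = 11.31 mm.
Total length L = 270 mm; A_we = 11.31 × 270 = 3054 mm².
F_nw = 0.6 F_EXX = 0.6 × 620 = 372 MPa.
φR_n = 0.75 × 372 × 3054 × 10⁻³ = 852.1 kN.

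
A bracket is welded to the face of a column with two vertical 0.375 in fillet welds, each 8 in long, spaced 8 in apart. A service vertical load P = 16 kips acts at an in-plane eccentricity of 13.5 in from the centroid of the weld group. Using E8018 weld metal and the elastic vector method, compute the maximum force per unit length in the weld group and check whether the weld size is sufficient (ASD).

f_max ≈ 4.34 kip/in; adequate

E80XX → F_EXX = 80 ksi.
Total weld length L_w = 16 in. Treat welds as unit-width lines.
Polar moment about centroid: J = 2[d³/12 + d(b/2)²] = 2[8³/12 + 8×4²] = 341.3 in³.
Direct shear f_v = P/L_w = 16 / 16 = 1 kip/in (vertical).
Torsion M = P·e = 16 × 13.5 = 216 kip·in.
Critical point at (x, y) = (4, 4) from centroid. f_tx = M·y/J = 2.531 kip/in; f_ty = M·x/J = 2.531 kip/in.
Resultant f_max = √[f_tx² + (f_v + f_ty)²] = √[2.531² + (1 + 2.531)²] = 4.345 kip/in.
Capacity per unit length: r_n/Ω = (1/2.0) × 0.6 × 80 × (0.707 × 0.375) = 6.363 kip/in.
4.345 ≤ 6.363 → adequate.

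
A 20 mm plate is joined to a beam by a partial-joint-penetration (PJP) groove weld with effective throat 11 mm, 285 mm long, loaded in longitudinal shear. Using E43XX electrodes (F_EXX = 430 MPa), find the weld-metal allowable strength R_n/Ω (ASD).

R_n/Ω ≈ 404 kN

Effective throat (given) t_e = 11 mm.
A_we = 11 × 285 = 3135 mm².
F_nw = 0.6 F_EXX = 258 MPa.
R_n/Ω = (258 × 3135) / 2.0 × 10⁻³ = 404.4 kN.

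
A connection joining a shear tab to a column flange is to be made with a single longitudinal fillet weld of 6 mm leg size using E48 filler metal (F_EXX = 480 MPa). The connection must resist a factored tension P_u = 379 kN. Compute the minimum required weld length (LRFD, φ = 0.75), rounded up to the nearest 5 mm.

Throat t_e = 0.707 × 6 = 4.242 mm.
φr_n = 0.75 × 0.6 × 480 × 4.242 × 10⁻³ = 0.9163 kN/mm.
L_req = P_u / φr_n = 379 / 0.9163 = 413.6 mm total.
Round up → use L = 415 mm.

L = 415 mm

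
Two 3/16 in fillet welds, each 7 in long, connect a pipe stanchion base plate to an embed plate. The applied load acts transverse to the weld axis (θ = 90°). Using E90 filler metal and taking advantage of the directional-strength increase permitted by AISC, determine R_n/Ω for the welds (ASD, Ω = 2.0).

E90XX → F_EXX = 90 ksi.
t_e = 0.707 × 0.1875 = 0.1326 in; A_we = 0.1326 × 14 = 1.856 in².
Directional factor: 1.0 + 0.5 sin^1.5(90°) = 1.5.
F_nw = 0.6 × 90 × 1.5 = 81 ksi.
R_n/Ω = (81 × 1.856) / 2.0 = 75.16 kip.

R_n/Ω ≈ 75.2 kip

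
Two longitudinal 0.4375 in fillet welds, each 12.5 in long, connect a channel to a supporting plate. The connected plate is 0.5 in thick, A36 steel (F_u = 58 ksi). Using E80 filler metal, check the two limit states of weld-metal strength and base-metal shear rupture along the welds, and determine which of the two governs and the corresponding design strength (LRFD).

E80XX → F_EXX = 80 ksi.
t_e = 0.707 × 0.4375 = 0.3093 in; L = 25 in.
Weld metal: φR_n = 0.75 × 0.6 × 80 × 0.3093 × 25 = 278.4 kip.
Base metal (shear rupture): φR_n = 0.75 × 0.6 × 58 × 0.5 × 25 = 326.2 kip.
Governing: weld metal.

φR_n ≈ 278 kip (weld metal governs)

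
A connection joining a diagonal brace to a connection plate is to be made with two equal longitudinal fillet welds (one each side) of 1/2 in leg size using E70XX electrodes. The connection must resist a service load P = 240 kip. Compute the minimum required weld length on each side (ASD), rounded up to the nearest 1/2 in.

L = 16.5 in on each side

E70XX → F_EXX = 70 ksi.
Throat t_e = 0.707 × 0.5 = 0.3535 in.
r_n/Ω = (0.6 × 70 × 0.3535) / 2.0 = 7.423 kip/in.
L_req = P / (r_n/Ω) = 240 / 7.423 = 32.33 in total.
Per side: 32.33 / 2 = 16.16 in.
Round up → use L = 16.5 in on each side.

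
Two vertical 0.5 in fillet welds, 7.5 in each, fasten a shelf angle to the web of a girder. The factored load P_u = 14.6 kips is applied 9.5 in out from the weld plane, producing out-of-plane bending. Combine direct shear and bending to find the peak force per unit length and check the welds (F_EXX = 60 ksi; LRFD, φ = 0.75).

f_max ≈ 7.46 kip/in; adequate

L_w = 2 × 7.5 = 15 in; section modulus (unit throat) S = 2 × L²/6 = 18.75 in².
Direct shear f_v = P/L_w = 14.6/15 = 0.9733 kip/in.
Moment M = P × e = 14.6 × 9.5 = 138.7 kip·in; bending f_b = M/S = 7.397 kip/in.
f_max = √(f_v² + f_b²) = √(0.9733² + 7.397²) = 7.461 kip/in.
φr_n = 0.75 × 0.6 × 60 × (0.707 × 0.5) = 9.544 kip/in → adequate.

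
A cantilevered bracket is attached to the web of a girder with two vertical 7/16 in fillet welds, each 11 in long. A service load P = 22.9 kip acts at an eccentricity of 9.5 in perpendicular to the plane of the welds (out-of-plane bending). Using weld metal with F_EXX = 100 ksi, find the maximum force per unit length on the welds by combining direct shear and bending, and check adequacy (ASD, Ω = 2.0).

L_w = 2 × 11 = 22 in; section modulus (unit throat) S = 2 × L²/6 = 40.33 in².
Direct shear f_v = P/L_w = 22.9/22 = 1.041 kip/in.
Moment M = P × e = 22.9 × 9.5 = 217.55 kip·in; bending f_b = M/S = 5.394 kip/in.
f_max = √(f_v² + f_b²) = √(1.041² + 5.394²) = 5.493 kip/in.
r_n/Ω = (1/2.0) × 0.6 × 100 × (0.707 × 0.4375) = 9.279 kip/in → adequate.

f_max ≈ 5.49 kip/in; adequate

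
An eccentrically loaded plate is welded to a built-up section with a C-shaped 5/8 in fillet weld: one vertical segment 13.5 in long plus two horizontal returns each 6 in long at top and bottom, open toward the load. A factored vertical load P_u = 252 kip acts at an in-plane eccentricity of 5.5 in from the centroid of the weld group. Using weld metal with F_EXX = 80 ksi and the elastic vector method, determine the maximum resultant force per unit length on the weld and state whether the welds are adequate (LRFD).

f_max ≈ 20.6 kip/in; NOT adequate

Total weld length L_w = 25.5 in. Treat welds as unit-width lines.
Centroid: x̄ = 2×6×3 / 25.5 = 1.412 in from the vertical weld.
Polar moment about centroid: J = I_x + I_y = [13.5³/12 + 2×6×6.75²] + [13.5×1.412² + 2(6³/12 + 6×1.588²)] = 845 in³.
Direct shear f_v = P/L_w = 252 / 25.5 = 9.882 kip/in (vertical).
Torsion M = P·e = 252 × 5.5 = 1386 kip·in.
Critical point at (x, y) = (4.588, 6.75) from centroid. f_tx = M·y/J = 11.07 kip/in; f_ty = M·x/J = 7.526 kip/in.
Resultant f_max = √[f_tx² + (f_v + f_ty)²] = √[11.07² + (9.882 + 7.526)²] = 20.63 kip/in.
Capacity per unit length: φr_n = 0.75 × 0.6 × 80 × (0.707 × 0.625) = 15.91 kip/in.
20.63 > 15.91 → NOT adequate.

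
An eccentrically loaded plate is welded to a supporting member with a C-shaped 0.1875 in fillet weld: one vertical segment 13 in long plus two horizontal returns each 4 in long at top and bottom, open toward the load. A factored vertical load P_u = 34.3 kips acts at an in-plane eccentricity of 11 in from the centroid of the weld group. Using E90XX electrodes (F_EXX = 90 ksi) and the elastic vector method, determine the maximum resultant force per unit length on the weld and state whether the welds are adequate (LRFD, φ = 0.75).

Total weld length L_w = 21 in. Treat welds as unit-width lines.
Centroid: x̄ = 2×4×2 / 21 = 0.7619 in from the vertical weld.
Polar moment about centroid: J = I_x + I_y = [13³/12 + 2×4×6.5²] + [13×0.7619² + 2(4³/12 + 4×1.238²)] = 551.6 in³.
Direct shear f_v = P/L_w = 34.3 / 21 = 1.633 kip/in (vertical).
Torsion M = P·e = 34.3 × 11 = 377.3 kip·in.
Critical point at (x, y) = (3.238, 6.5) from centroid. f_tx = M·y/J = 4.446 kip/in; f_ty = M·x/J = 2.215 kip/in.
Resultant f_max = √[f_tx² + (f_v + f_ty)²] = √[4.446² + (1.633 + 2.215)²] = 5.881 kip/in.
Capacity per unit length: φr_n = 0.75 × 0.6 × 90 × (0.707 × 0.1875) = 5.369 kip/in.
5.881 > 5.369 → NOT adequate.

f_max ≈ 5.88 kip/in; NOT adequate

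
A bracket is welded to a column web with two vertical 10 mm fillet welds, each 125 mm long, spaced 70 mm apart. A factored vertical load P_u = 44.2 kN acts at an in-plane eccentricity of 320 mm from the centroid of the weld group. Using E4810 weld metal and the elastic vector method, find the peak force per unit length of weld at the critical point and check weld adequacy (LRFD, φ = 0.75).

f_max ≈ 1700 N/mm; NOT adequate

E48XX → F_EXX = 480 MPa.
Total weld length L_w = 250 mm. Treat welds as unit-width lines.
Polar moment about centroid: J = 2[d³/12 + d(b/2)²] = 2[125³/12 + 125×35²] = 631800 mm³.
Direct shear f_v = P/L_w = 44.2×10³ / 250 = 176.8 N/mm (vertical).
Torsion M = P·e = 44.2×10³ × 320 = 14144000 N·mm.
Critical point at (x, y) = (35, 62.5) from centroid. f_tx = M·y/J = 1399 N/mm; f_ty = M·x/J = 783.6 N/mm.
Resultant f_max = √[f_tx² + (f_v + f_ty)²] = √[1399² + (176.8 + 783.6)²] = 1697 N/mm.
Capacity per unit length: φr_n = 0.75 × 0.6 × 480 × (0.707 × 10) = 1527 N/mm.
1697 > 1527 → NOT adequate.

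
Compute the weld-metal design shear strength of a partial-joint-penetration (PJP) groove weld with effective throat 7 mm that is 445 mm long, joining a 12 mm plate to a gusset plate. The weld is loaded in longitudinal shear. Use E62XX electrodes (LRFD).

φR_n ≈ 869 kN

E62XX → F_EXX = 620 MPa.
Effective throat (given) t_e = 7 mm.
A_we = 7 × 445 = 3115 mm².
F_nw = 0.6 F_EXX = 372 MPa.
φR_n = 0.75 × 372 × 3115 × 10⁻³ = 869.1 kN.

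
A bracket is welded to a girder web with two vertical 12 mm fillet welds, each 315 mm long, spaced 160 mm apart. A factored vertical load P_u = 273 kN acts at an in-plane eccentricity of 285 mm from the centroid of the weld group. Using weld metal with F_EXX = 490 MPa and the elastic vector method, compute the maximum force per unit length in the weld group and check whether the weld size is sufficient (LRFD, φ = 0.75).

Total weld length L_w = 630 mm. Treat welds as unit-width lines.
Polar moment about centroid: J = 2[d³/12 + d(b/2)²] = 2[315³/12 + 315×80²] = 9241000 mm³.
Direct shear f_v = P/L_w = 273×10³ / 630 = 433.3 N/mm (vertical).
Torsion M = P·e = 273×10³ × 285 = 77805000 N·mm.
Critical point at (x, y) = (80, 157.5) from centroid. f_tx = M·y/J = 1326 N/mm; f_ty = M·x/J = 673.5 N/mm.
Resultant f_max = √[f_tx² + (f_v + f_ty)²] = √[1326² + (433.3 + 673.5)²] = 1727 N/mm.
Capacity per unit length: φr_n = 0.75 × 0.6 × 490 × (0.707 × 12) = 1871 N/mm.
1727 ≤ 1871 → adequate.

f_max ≈ 1730 N/mm; adequate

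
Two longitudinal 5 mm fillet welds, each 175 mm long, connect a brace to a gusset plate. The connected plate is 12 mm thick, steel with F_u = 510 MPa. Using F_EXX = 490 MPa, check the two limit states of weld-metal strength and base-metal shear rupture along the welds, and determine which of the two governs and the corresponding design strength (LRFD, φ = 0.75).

t_e = 0.707 × 5 = 3.535 mm; L = 350 mm.
Weld metal: φR_n = 0.75 × 0.6 × 490 × 3.535 × 350 × 10⁻³ = 272.8 kN.
Base metal (shear rupture): φR_n = 0.75 × 0.6 × 510 × 12 × 350 × 10⁻³ = 963.9 kN.
Governing: weld metal.

φR_n ≈ 273 kN (weld metal governs)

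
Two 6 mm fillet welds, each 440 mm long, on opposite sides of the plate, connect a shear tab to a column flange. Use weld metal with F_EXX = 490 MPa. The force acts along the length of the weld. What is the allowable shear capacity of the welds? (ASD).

R_n/Ω ≈ 549 kN

Effective throat t_e = 0.707 × 6 = 4.242 mm.
Total length L = 880 mm; A_we = 4.242 × 880 = 3733 mm².
F_nw = 0.6 F_EXX = 0.6 × 490 = 294 MPa.
R_n = 294 × 3733 × 10⁻³ = 1097 kN; R_n/Ω = 1097/2.0 = 548.7 kN.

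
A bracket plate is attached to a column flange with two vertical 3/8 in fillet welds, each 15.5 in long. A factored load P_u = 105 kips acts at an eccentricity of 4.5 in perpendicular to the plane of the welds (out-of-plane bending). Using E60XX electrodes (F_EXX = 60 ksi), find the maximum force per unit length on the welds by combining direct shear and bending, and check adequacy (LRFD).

L_w = 2 × 15.5 = 31 in; section modulus (unit throat) S = 2 × L²/6 = 80.08 in².
Direct shear f_v = P/L_w = 105/31 = 3.387 kip/in.
Moment M = P × e = 105 × 4.5 = 472.5 kip·in; bending f_b = M/S = 5.9 kip/in.
f_max = √(f_v² + f_b²) = √(3.387² + 5.9²) = 6.803 kip/in.
φr_n = 0.75 × 0.6 × 60 × (0.707 × 0.375) = 7.158 kip/in → adequate.

f_max ≈ 6.8 kip/in; adequate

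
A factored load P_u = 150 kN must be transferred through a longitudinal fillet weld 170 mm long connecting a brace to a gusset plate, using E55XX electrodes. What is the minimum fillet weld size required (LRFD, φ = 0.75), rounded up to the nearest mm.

w = 6 mm

E55XX → F_EXX = 550 MPa.
Total weld length L = 170 mm.
Required throat t_e = P_u / (φ × 0.6 F_EXX × L) = 150 / (0.75 × 0.6 × 550 × 170 × 10⁻³) = 3.565 mm.
Required leg w = t_e / 0.707 = 5.043 mm → use 6 mm.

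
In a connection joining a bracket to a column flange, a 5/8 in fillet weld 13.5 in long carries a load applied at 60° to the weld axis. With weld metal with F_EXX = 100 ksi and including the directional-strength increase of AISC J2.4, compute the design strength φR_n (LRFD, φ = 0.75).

φR_n ≈ 377 kips

t_e = 0.707 × 0.625 = 0.4419 in; A_we = 0.4419 × 13.5 = 5.965 in².
Directional factor: 1.0 + 0.5 sin^1.5(60°) = 1.403.
F_nw = 0.6 × 100 × 1.403 = 84.18 ksi.
φR_n = 0.75 × 84.18 × 5.965 = 376.6 kips.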